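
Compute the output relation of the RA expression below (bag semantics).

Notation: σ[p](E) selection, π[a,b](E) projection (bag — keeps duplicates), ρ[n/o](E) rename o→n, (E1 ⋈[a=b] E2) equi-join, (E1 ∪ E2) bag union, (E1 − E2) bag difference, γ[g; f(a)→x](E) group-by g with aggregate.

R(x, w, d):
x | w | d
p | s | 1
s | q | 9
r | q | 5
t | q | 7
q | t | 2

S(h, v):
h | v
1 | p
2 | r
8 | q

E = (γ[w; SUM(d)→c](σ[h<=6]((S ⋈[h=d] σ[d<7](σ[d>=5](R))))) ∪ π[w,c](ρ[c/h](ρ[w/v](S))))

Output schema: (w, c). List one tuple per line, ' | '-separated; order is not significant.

Per-node cardinality:
  S → 3
  R → 5
  σ[d>=5](R) → 3
  σ[d<7](σ[d>=5](R)) → 1
  (S ⋈[h=d] σ[d<7](σ[d>=5](R))) → 0
  σ[h<=6]((S ⋈[h=d] σ[d<7](σ[d>=5](R)))) → 0
  γ[w; SUM(d)→c](σ[h<=6]((S ⋈[h=d] σ[d<7](σ[d>=5](R))))) → 0
  S → 3
  ρ[w/v](S) → 3
  ρ[c/h](ρ[w/v](S)) → 3
  π[w,c](ρ[c/h](ρ[w/v](S))) → 3
  (γ[w; SUM(d)→c](σ[h<=6]((S ⋈[h=d] σ[d<7](σ[d>=5](R))))) ∪ π[w,c](ρ[c/h](ρ[w/v](S)))) → 3

== RESULT ==
w | c
p | 1
q | 8
r | 2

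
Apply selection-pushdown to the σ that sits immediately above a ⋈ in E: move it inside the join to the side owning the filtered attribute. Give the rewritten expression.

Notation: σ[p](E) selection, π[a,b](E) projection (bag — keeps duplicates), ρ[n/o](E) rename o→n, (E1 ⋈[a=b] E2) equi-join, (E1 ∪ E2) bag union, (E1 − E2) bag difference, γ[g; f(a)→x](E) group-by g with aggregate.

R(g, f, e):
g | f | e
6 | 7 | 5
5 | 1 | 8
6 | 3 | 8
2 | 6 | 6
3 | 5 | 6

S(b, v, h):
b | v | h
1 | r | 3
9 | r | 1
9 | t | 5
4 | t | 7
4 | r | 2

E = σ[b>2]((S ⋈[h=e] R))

σ filters on b, owned by the left side.
E' = (σ[b>2](S) ⋈[h=e] R)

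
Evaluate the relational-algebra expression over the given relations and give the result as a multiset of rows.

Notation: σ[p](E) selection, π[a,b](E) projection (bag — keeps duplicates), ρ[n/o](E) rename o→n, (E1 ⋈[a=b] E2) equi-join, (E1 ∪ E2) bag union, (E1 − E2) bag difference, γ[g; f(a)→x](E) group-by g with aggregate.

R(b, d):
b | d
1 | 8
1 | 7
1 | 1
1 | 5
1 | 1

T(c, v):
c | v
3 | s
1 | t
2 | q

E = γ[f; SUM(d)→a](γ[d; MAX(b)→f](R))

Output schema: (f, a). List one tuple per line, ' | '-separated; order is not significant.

Per-node cardinality:
  R → 5
  γ[d; MAX(b)→f](R) → 4
  γ[f; SUM(d)→a](γ[d; MAX(b)→f](R)) → 1

== RESULT ==
f | a
1 | 21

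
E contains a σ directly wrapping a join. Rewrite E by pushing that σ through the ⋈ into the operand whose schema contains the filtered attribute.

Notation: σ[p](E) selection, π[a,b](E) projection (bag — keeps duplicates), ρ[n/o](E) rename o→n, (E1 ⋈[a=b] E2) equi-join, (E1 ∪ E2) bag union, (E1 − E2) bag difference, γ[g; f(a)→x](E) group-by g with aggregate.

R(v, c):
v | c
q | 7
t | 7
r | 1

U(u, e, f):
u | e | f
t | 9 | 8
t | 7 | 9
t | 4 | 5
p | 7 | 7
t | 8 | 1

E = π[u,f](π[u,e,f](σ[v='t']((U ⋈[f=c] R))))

σ filters on v, owned by the right side.
E' = π[u,f](π[u,e,f]((U ⋈[f=c] σ[v='t'](R))))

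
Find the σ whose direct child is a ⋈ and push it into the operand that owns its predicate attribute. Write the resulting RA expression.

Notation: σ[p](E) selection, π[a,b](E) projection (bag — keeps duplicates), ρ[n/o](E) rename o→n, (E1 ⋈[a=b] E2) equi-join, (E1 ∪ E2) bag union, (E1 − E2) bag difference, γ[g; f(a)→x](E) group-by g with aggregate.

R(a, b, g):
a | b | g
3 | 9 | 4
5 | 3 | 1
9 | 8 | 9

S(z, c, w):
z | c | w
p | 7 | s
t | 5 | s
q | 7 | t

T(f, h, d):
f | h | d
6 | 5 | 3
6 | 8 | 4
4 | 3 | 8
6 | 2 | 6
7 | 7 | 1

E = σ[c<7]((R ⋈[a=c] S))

σ filters on c, owned by the right side.
E' = (R ⋈[a=c] σ[c<7](S))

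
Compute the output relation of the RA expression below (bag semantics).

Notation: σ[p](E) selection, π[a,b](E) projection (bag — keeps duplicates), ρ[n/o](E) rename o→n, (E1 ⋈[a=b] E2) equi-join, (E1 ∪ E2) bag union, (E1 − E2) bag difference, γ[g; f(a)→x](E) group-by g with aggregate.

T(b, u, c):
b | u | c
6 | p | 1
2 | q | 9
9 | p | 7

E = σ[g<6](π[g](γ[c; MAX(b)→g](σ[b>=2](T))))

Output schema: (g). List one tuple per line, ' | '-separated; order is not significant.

Stepwise |·|:
  T → 3
  σ[b>=2](T) → 3
  γ[c; MAX(b)→g](σ[b>=2](T)) → 3
  π[g](γ[c; MAX(b)→g](σ[b>=2](T))) → 3
  σ[g<6](π[g](γ[c; MAX(b)→g](σ[b>=2](T)))) → 1

== RESULT ==
g
2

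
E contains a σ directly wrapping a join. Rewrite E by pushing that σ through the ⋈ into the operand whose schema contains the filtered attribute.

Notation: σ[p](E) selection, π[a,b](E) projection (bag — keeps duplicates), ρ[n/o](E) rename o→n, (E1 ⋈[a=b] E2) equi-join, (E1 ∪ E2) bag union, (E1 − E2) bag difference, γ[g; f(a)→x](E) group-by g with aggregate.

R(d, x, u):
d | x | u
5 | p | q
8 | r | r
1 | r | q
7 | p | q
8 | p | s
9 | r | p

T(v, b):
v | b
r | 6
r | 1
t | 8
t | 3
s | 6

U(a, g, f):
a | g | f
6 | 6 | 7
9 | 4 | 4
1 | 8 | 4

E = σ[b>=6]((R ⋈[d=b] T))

σ filters on b, owned by the right side.
E' = (R ⋈[d=b] σ[b>=6](T))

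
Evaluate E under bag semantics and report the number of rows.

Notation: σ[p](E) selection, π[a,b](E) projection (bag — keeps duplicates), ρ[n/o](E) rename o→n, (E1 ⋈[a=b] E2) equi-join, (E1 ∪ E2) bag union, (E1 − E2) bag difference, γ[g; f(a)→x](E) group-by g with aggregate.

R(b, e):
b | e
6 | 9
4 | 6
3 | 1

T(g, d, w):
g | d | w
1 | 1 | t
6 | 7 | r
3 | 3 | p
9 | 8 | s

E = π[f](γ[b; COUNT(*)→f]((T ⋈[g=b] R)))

Per-node cardinality:
  T → 4
  R → 3
  (T ⋈[g=b] R) → 2
  γ[b; COUNT(*)→f]((T ⋈[g=b] R)) → 2
  π[f](γ[b; COUNT(*)→f]((T ⋈[g=b] R))) → 2

|E| = 2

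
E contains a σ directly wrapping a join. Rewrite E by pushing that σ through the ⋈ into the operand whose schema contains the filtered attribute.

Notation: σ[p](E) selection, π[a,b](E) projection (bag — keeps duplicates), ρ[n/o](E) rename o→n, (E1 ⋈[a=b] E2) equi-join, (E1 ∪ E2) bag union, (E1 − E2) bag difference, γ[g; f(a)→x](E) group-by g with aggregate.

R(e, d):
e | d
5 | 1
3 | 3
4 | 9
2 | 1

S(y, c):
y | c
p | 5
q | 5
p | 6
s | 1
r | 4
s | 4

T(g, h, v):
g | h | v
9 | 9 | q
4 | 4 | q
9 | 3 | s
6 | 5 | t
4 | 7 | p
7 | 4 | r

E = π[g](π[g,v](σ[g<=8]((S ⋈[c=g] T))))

σ filters on g, owned by the right side.
E' = π[g](π[g,v]((S ⋈[c=g] σ[g<=8](T))))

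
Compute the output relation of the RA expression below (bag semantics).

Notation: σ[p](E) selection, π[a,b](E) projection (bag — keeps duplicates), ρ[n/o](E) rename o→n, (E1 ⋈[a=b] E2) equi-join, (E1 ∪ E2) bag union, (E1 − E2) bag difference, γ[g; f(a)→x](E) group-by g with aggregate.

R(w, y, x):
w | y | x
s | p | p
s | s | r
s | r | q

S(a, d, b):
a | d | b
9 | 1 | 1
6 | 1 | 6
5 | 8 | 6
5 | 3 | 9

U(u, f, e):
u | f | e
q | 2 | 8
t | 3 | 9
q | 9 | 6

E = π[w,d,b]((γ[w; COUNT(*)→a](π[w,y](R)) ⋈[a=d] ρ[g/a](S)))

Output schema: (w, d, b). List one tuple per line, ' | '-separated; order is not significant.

Per-node cardinality:
  R → 3
  π[w,y](R) → 3
  γ[w; COUNT(*)→a](π[w,y](R)) → 1
  S → 4
  ρ[g/a](S) → 4
  (γ[w; COUNT(*)→a](π[w,y](R)) ⋈[a=d] ρ[g/a](S)) → 1
  π[w,d,b]((γ[w; COUNT(*)→a](π[w,y](R)) ⋈[a=d] ρ[g/a](S))) → 1

== RESULT ==
w | d | b
s | 3 | 9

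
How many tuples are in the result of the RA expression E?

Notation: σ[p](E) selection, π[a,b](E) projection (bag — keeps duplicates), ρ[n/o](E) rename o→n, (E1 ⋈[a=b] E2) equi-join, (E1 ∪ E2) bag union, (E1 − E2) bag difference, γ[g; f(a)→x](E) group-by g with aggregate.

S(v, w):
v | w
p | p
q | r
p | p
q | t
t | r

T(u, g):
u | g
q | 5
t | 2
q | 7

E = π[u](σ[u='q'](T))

Row counts bottom-up:
  T → 3
  σ[u='q'](T) → 2
  π[u](σ[u='q'](T)) → 2

|E| = 2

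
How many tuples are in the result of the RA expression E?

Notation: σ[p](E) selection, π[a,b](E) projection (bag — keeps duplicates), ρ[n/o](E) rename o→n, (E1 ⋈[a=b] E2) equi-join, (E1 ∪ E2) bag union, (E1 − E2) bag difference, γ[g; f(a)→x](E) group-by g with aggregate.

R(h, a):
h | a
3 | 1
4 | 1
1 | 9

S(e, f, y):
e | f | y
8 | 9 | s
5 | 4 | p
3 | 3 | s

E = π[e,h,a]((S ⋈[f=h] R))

Per-node cardinality:
  S → 3
  R → 3
  (S ⋈[f=h] R) → 2
  π[e,h,a]((S ⋈[f=h] R)) → 2

|E| = 2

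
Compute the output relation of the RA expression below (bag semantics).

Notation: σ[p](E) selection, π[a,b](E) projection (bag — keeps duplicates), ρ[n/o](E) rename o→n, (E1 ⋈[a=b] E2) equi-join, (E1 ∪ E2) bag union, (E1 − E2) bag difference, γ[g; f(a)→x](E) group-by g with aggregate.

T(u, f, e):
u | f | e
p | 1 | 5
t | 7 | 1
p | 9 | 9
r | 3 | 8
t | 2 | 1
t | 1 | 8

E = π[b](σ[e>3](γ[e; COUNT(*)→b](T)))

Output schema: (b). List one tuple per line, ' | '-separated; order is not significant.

Per-node cardinality:
  T → 6
  γ[e; COUNT(*)→b](T) → 4
  σ[e>3](γ[e; COUNT(*)→b](T)) → 3
  π[b](σ[e>3](γ[e; COUNT(*)→b](T))) → 3

== RESULT ==
b
1
1
2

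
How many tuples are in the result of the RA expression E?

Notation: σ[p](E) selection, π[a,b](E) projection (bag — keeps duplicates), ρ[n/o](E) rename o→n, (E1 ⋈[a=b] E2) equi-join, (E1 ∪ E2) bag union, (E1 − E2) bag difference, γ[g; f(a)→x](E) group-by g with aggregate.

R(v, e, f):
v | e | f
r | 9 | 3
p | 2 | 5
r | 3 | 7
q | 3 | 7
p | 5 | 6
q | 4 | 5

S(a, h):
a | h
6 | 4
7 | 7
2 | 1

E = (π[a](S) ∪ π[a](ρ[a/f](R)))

Per-node cardinality:
  S → 3
  π[a](S) → 3
  R → 6
  ρ[a/f](R) → 6
  π[a](ρ[a/f](R)) → 6
  (π[a](S) ∪ π[a](ρ[a/f](R))) → 9

|E| = 9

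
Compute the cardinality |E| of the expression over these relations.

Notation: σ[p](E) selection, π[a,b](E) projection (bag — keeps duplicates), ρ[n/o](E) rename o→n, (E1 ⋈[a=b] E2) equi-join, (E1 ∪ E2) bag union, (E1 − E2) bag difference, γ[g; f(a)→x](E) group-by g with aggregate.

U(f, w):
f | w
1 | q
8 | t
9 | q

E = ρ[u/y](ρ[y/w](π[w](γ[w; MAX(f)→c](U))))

Subexpression sizes:
  U → 3
  γ[w; MAX(f)→c](U) → 2
  π[w](γ[w; MAX(f)→c](U)) → 2
  ρ[y/w](π[w](γ[w; MAX(f)→c](U))) → 2
  ρ[u/y](ρ[y/w](π[w](γ[w; MAX(f)→c](U)))) → 2

|E| = 2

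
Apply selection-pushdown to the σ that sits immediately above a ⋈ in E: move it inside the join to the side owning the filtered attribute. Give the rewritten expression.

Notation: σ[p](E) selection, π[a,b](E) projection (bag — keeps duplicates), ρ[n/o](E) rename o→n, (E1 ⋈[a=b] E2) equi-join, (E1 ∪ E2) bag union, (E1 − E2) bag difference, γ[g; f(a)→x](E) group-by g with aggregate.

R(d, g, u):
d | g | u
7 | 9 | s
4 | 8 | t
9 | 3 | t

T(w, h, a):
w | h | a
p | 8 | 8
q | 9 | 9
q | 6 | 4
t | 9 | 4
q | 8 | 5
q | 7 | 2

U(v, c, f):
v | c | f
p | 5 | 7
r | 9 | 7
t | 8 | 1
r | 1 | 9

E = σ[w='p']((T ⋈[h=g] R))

σ filters on w, owned by the left side.
E' = (σ[w='p'](T) ⋈[h=g] R)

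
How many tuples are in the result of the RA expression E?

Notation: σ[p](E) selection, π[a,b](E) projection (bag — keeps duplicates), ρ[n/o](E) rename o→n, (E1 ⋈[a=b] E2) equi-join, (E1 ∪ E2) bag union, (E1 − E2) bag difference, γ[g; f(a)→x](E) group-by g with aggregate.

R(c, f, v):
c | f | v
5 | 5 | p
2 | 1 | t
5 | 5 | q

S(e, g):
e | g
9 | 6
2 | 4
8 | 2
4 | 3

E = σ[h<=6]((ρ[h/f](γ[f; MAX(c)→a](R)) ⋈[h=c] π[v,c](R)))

Row counts bottom-up:
  R → 3
  γ[f; MAX(c)→a](R) → 2
  ρ[h/f](γ[f; MAX(c)→a](R)) → 2
  R → 3
  π[v,c](R) → 3
  (ρ[h/f](γ[f; MAX(c)→a](R)) ⋈[h=c] π[v,c](R)) → 2
  σ[h<=6]((ρ[h/f](γ[f; MAX(c)→a](R)) ⋈[h=c] π[v,c](R))) → 2

|E| = 2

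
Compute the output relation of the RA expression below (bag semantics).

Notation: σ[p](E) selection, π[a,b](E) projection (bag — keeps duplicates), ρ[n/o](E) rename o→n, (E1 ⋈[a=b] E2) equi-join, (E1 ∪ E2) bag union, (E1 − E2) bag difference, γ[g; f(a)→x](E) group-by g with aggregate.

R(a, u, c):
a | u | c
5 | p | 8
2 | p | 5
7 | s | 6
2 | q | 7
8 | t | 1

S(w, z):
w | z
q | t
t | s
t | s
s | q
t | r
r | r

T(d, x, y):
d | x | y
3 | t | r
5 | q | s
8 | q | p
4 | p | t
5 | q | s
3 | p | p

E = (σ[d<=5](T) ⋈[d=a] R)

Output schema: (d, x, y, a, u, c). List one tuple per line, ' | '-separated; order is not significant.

Stepwise |·|:
  T → 6
  σ[d<=5](T) → 5
  R → 5
  (σ[d<=5](T) ⋈[d=a] R) → 2

== RESULT ==
d | x | y | a | u | c
5 | q | s | 5 | p | 8
5 | q | s | 5 | p | 8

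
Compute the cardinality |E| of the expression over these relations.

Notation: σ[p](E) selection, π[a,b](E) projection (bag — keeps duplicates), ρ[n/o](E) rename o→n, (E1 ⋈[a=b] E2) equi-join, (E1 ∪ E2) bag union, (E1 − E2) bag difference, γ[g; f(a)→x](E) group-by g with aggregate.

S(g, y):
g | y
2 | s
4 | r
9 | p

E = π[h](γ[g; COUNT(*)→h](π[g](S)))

Stepwise |·|:
  S → 3
  π[g](S) → 3
  γ[g; COUNT(*)→h](π[g](S)) → 3
  π[h](γ[g; COUNT(*)→h](π[g](S))) → 3

|E| = 3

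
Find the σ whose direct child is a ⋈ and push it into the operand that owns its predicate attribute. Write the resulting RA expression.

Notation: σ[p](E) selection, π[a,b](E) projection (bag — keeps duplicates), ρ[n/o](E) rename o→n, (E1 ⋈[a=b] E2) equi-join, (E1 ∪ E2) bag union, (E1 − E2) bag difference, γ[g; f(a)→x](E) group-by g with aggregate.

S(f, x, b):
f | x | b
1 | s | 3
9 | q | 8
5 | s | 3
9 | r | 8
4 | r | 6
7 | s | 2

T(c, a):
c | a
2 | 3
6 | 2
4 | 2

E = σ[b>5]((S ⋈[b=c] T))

σ filters on b, owned by the left side.
E' = (σ[b>5](S) ⋈[b=c] T)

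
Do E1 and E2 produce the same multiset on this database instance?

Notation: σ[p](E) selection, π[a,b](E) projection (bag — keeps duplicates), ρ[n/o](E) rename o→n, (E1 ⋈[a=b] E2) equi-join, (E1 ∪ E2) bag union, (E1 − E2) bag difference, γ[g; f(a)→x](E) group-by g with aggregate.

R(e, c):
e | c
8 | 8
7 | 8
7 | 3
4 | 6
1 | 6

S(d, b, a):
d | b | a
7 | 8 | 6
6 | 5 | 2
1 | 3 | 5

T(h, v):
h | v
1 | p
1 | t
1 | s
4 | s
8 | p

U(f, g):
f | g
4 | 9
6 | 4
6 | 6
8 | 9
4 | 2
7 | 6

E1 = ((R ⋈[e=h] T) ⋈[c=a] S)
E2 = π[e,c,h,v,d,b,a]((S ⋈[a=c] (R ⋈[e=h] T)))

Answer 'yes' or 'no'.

E1 per-node cardinality:
  R → 5
  T → 5
  (R ⋈[e=h] T) → 5
  S → 3
  ((R ⋈[e=h] T) ⋈[c=a] S) → 4
E2 per-node cardinality:
  S → 3
  R → 5
  T → 5
  (R ⋈[e=h] T) → 5
  (S ⋈[a=c] (R ⋈[e=h] T)) → 4
  π[e,c,h,v,d,b,a]((S ⋈[a=c] (R ⋈[e=h] T))) → 4

E1 and E2 produce the same multiset:
e | c | h | v | d | b | a
1 | 6 | 1 | p | 7 | 8 | 6
1 | 6 | 1 | s | 7 | 8 | 6
1 | 6 | 1 | t | 7 | 8 | 6
4 | 6 | 4 | s | 7 | 8 | 6

yes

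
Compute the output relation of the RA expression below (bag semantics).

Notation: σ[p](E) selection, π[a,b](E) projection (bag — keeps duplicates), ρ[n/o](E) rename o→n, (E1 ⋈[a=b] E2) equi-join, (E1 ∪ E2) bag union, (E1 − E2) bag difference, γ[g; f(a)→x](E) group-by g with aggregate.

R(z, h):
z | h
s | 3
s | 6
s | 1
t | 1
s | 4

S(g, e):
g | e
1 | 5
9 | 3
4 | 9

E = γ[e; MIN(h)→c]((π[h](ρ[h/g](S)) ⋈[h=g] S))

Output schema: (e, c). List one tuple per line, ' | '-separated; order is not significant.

Per-node cardinality:
  S → 3
  ρ[h/g](S) → 3
  π[h](ρ[h/g](S)) → 3
  S → 3
  (π[h](ρ[h/g](S)) ⋈[h=g] S) → 3
  γ[e; MIN(h)→c]((π[h](ρ[h/g](S)) ⋈[h=g] S)) → 3

== RESULT ==
e | c
3 | 9
5 | 1
9 | 4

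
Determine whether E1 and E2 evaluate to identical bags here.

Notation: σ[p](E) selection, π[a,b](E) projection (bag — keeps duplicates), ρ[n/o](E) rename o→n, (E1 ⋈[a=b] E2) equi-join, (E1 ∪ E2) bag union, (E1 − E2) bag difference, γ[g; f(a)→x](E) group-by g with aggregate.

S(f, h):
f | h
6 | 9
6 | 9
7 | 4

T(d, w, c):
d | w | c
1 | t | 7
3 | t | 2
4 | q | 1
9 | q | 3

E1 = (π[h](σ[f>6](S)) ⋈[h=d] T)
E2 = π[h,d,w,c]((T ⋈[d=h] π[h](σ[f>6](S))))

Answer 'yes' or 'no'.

E1 stepwise |·|:
  S → 3
  σ[f>6](S) → 1
  π[h](σ[f>6](S)) → 1
  T → 4
  (π[h](σ[f>6](S)) ⋈[h=d] T) → 1
E2 stepwise |·|:
  T → 4
  S → 3
  σ[f>6](S) → 1
  π[h](σ[f>6](S)) → 1
  (T ⋈[d=h] π[h](σ[f>6](S))) → 1
  π[h,d,w,c]((T ⋈[d=h] π[h](σ[f>6](S)))) → 1

E1 and E2 produce the same multiset:
h | d | w | c
4 | 4 | q | 1

yes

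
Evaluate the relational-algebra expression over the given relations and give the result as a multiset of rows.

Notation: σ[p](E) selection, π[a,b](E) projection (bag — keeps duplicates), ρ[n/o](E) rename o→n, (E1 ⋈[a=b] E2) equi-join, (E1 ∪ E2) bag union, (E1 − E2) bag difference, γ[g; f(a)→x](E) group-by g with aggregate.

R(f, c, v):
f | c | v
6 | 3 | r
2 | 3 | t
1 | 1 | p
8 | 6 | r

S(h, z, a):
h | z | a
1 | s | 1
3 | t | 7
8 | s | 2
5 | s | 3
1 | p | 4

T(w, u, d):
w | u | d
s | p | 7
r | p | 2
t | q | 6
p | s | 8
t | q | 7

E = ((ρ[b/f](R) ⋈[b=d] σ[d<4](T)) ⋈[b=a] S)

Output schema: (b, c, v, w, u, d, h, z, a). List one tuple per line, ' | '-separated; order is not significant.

Stepwise |·|:
  R → 4
  ρ[b/f](R) → 4
  T → 5
  σ[d<4](T) → 1
  (ρ[b/f](R) ⋈[b=d] σ[d<4](T)) → 1
  S → 5
  ((ρ[b/f](R) ⋈[b=d] σ[d<4](T)) ⋈[b=a] S) → 1

== RESULT ==
b | c | v | w | u | d | h | z | a
2 | 3 | t | r | p | 2 | 8 | s | 2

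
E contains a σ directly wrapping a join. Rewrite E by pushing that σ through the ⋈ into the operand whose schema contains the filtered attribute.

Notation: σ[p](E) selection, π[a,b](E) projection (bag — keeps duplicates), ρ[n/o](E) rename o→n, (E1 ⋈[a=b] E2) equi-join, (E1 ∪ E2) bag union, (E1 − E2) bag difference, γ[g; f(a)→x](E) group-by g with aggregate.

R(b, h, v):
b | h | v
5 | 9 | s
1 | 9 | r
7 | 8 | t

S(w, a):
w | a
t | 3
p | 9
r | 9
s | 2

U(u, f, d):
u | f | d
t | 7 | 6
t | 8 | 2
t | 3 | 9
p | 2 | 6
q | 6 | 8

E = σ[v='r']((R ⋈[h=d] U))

σ filters on v, owned by the left side.
E' = (σ[v='r'](R) ⋈[h=d] U)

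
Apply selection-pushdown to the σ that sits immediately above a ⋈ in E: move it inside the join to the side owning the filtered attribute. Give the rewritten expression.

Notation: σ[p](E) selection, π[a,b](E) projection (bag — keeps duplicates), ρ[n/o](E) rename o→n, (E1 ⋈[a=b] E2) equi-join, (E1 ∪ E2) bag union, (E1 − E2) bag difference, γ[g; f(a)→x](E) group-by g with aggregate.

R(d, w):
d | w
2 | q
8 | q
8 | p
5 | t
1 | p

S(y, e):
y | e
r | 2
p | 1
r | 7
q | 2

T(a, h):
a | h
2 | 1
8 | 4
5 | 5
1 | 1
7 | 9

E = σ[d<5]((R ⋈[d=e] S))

σ filters on d, owned by the left side.
E' = (σ[d<5](R) ⋈[d=e] S)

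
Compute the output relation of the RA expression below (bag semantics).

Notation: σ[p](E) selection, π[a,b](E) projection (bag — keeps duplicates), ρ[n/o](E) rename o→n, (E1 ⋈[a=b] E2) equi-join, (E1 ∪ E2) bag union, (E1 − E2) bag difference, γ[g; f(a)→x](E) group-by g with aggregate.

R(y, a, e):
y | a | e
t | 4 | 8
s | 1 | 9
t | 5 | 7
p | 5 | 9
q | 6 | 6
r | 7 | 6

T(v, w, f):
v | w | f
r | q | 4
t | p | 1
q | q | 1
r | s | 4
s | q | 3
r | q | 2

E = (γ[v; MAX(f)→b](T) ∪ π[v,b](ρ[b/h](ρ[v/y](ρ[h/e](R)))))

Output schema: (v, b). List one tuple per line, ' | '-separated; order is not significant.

Subexpression sizes:
  T → 6
  γ[v; MAX(f)→b](T) → 4
  R → 6
  ρ[h/e](R) → 6
  ρ[v/y](ρ[h/e](R)) → 6
  ρ[b/h](ρ[v/y](ρ[h/e](R))) → 6
  π[v,b](ρ[b/h](ρ[v/y](ρ[h/e](R)))) → 6
  (γ[v; MAX(f)→b](T) ∪ π[v,b](ρ[b/h](ρ[v/y](ρ[h/e](R))))) → 10

== RESULT ==
v | b
p | 9
q | 1
q | 6
r | 4
r | 6
s | 3
s | 9
t | 1
t | 7
t | 8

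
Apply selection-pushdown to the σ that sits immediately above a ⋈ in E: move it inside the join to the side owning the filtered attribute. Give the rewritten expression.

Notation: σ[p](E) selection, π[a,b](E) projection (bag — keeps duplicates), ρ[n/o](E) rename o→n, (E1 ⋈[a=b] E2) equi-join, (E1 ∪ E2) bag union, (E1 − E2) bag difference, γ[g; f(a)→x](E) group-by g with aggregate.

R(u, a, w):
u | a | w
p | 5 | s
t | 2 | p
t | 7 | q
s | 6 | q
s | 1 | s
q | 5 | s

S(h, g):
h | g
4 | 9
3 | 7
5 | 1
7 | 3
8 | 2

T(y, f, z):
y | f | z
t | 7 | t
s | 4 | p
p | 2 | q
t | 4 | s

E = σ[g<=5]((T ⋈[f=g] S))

σ filters on g, owned by the right side.
E' = (T ⋈[f=g] σ[g<=5](S))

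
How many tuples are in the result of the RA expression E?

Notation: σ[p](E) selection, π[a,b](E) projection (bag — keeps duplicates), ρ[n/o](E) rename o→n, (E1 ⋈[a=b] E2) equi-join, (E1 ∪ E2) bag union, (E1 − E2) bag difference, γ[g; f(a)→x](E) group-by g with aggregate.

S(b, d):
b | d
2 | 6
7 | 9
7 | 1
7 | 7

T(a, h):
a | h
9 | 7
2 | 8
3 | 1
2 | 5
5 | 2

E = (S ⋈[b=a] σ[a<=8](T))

Stepwise |·|:
  S → 4
  T → 5
  σ[a<=8](T) → 4
  (S ⋈[b=a] σ[a<=8](T)) → 2

|E| = 2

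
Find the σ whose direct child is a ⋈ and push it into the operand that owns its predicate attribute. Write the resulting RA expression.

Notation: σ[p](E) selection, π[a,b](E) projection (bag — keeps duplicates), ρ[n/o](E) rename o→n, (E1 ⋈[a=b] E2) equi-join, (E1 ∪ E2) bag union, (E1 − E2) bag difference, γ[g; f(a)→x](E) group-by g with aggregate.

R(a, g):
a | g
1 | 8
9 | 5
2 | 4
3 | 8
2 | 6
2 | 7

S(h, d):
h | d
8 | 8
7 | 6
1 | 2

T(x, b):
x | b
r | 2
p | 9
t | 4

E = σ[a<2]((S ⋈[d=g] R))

σ filters on a, owned by the right side.
E' = (S ⋈[d=g] σ[a<2](R))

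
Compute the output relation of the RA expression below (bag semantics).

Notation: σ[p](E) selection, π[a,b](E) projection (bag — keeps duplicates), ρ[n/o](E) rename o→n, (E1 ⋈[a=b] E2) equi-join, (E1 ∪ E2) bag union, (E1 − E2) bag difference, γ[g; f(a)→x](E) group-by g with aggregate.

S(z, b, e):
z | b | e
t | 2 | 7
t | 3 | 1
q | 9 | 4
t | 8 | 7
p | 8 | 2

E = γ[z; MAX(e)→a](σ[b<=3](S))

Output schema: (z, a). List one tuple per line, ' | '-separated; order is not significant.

Row counts bottom-up:
  S → 5
  σ[b<=3](S) → 2
  γ[z; MAX(e)→a](σ[b<=3](S)) → 1

== RESULT ==
z | a
t | 7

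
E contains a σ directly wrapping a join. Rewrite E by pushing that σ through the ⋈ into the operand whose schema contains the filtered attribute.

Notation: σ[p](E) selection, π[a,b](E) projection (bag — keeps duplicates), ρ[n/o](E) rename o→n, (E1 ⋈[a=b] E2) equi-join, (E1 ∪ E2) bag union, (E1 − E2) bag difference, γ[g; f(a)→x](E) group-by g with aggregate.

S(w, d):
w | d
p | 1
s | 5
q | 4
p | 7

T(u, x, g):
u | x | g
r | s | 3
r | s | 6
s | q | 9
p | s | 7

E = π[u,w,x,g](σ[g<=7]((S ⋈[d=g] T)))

σ filters on g, owned by the right side.
E' = π[u,w,x,g]((S ⋈[d=g] σ[g<=7](T)))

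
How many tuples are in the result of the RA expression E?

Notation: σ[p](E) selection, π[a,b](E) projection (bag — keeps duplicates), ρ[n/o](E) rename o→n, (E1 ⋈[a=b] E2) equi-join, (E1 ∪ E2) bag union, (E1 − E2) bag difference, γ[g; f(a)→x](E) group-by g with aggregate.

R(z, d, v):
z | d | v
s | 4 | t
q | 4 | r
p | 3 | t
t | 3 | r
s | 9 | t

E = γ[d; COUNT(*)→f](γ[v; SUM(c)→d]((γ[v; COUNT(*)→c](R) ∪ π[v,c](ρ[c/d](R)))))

Per-node cardinality:
  R → 5
  γ[v; COUNT(*)→c](R) → 2
  R → 5
  ρ[c/d](R) → 5
  π[v,c](ρ[c/d](R)) → 5
  (γ[v; COUNT(*)→c](R) ∪ π[v,c](ρ[c/d](R))) → 7
  γ[v; SUM(c)→d]((γ[v; COUNT(*)→c](R) ∪ π[v,c](ρ[c/d](R)))) → 2
  γ[d; COUNT(*)→f](γ[v; SUM(c)→d]((γ[v; COUNT(*)→c](R) ∪ π[v,c](ρ[c/d](R))))) → 2

|E| = 2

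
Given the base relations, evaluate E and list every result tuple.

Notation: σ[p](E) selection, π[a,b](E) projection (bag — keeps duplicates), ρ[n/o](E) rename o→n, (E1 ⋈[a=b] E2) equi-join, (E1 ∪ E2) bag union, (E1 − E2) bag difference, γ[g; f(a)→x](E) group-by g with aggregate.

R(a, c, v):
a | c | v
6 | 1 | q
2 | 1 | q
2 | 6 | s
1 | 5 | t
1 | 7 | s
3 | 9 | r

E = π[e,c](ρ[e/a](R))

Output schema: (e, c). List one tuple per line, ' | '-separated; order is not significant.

Row counts bottom-up:
  R → 6
  ρ[e/a](R) → 6
  π[e,c](ρ[e/a](R)) → 6

== RESULT ==
e | c
1 | 5
1 | 7
2 | 1
2 | 6
3 | 9
6 | 1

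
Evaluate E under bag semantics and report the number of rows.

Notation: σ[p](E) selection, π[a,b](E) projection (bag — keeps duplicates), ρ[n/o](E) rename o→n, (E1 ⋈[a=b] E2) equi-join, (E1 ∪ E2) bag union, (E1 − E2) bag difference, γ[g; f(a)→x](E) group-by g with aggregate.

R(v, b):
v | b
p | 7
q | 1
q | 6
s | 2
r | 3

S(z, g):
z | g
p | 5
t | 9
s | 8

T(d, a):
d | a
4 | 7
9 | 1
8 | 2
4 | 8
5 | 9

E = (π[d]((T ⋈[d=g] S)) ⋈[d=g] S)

Stepwise |·|:
  T → 5
  S → 3
  (T ⋈[d=g] S) → 3
  π[d]((T ⋈[d=g] S)) → 3
  S → 3
  (π[d]((T ⋈[d=g] S)) ⋈[d=g] S) → 3

|E| = 3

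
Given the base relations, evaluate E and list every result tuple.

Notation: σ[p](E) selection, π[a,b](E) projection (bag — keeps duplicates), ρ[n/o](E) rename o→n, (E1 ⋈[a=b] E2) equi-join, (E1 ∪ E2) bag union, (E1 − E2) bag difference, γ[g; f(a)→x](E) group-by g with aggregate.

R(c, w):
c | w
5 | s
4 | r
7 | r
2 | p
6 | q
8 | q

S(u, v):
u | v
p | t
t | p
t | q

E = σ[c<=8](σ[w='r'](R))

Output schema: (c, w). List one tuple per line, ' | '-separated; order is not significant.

Row counts bottom-up:
  R → 6
  σ[w='r'](R) → 2
  σ[c<=8](σ[w='r'](R)) → 2

== RESULT ==
c | w
4 | r
7 | r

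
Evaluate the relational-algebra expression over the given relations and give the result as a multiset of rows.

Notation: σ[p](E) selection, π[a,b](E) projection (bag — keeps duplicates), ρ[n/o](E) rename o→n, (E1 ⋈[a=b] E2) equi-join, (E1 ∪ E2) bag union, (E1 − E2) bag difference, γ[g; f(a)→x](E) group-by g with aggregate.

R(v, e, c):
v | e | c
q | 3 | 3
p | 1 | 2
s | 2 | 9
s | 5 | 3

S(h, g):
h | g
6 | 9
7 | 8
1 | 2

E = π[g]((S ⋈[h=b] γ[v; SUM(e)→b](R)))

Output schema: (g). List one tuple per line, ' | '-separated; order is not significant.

Per-node cardinality:
  S → 3
  R → 4
  γ[v; SUM(e)→b](R) → 3
  (S ⋈[h=b] γ[v; SUM(e)→b](R)) → 2
  π[g]((S ⋈[h=b] γ[v; SUM(e)→b](R))) → 2

== RESULT ==
g
2
8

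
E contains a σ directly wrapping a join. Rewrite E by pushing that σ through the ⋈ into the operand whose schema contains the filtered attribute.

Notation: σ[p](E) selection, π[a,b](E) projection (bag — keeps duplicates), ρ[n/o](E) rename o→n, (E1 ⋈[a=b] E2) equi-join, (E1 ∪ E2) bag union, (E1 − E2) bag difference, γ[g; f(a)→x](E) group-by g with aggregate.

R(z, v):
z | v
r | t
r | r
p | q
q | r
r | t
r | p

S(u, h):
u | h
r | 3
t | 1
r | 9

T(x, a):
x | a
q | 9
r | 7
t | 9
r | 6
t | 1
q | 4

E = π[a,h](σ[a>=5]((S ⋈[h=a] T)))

σ filters on a, owned by the right side.
E' = π[a,h]((S ⋈[h=a] σ[a>=5](T)))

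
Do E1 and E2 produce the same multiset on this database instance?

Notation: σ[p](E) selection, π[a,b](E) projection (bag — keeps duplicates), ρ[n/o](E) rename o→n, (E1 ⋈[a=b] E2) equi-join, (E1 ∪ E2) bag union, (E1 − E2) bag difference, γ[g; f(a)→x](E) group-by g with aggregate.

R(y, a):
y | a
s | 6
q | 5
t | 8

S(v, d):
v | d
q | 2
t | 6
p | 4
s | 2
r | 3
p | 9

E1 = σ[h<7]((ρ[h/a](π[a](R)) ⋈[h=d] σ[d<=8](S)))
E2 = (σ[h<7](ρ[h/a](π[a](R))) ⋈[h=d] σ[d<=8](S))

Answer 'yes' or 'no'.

E1 subexpression sizes:
  R → 3
  π[a](R) → 3
  ρ[h/a](π[a](R)) → 3
  S → 6
  σ[d<=8](S) → 5
  (ρ[h/a](π[a](R)) ⋈[h=d] σ[d<=8](S)) → 1
  σ[h<7]((ρ[h/a](π[a](R)) ⋈[h=d] σ[d<=8](S))) → 1
E2 subexpression sizes:
  R → 3
  π[a](R) → 3
  ρ[h/a](π[a](R)) → 3
  σ[h<7](ρ[h/a](π[a](R))) → 2
  S → 6
  σ[d<=8](S) → 5
  (σ[h<7](ρ[h/a](π[a](R))) ⋈[h=d] σ[d<=8](S)) → 1

E1 and E2 produce the same multiset:
h | v | d
6 | t | 6

yes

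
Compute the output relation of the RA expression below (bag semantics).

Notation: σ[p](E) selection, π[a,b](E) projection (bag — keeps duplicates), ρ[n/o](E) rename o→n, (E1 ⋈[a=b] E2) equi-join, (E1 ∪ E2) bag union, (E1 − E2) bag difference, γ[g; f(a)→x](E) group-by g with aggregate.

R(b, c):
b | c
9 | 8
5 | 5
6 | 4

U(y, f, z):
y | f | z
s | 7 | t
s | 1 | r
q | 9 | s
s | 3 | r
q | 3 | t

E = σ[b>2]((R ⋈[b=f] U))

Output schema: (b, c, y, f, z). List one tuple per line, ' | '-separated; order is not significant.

Row counts bottom-up:
  R → 3
  U → 5
  (R ⋈[b=f] U) → 1
  σ[b>2]((R ⋈[b=f] U)) → 1

== RESULT ==
b | c | y | f | z
9 | 8 | q | 9 | s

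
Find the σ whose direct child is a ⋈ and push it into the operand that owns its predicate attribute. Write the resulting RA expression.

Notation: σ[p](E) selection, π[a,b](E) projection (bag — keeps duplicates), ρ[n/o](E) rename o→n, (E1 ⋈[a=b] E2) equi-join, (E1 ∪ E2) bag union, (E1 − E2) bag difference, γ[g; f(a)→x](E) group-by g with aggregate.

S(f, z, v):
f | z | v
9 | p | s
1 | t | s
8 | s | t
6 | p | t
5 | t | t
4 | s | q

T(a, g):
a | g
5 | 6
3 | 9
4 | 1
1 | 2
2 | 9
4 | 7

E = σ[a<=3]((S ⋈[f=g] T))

σ filters on a, owned by the right side.
E' = (S ⋈[f=g] σ[a<=3](T))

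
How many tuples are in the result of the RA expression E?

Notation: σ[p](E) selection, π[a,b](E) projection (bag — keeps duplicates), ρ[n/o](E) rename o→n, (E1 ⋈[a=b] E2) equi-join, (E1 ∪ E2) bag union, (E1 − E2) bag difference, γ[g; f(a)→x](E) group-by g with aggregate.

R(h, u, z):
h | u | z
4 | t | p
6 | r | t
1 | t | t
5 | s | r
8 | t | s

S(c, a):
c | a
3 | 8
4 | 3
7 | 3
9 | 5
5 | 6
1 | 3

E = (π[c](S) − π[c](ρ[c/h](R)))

Per-node cardinality:
  S → 6
  π[c](S) → 6
  R → 5
  ρ[c/h](R) → 5
  π[c](ρ[c/h](R)) → 5
  (π[c](S) − π[c](ρ[c/h](R))) → 3

|E| = 3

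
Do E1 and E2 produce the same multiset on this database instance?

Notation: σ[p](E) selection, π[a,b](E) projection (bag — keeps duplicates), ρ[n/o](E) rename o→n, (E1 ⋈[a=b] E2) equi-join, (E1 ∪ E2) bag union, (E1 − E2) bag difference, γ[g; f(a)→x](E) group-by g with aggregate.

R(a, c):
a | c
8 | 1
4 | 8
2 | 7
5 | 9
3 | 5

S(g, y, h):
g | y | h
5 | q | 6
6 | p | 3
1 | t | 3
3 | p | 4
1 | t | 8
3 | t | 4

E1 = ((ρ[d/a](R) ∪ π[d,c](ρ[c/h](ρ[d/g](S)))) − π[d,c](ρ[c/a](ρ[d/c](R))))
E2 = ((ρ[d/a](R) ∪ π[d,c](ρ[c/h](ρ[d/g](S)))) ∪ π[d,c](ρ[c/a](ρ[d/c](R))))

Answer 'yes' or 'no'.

E1 stepwise |·|:
  R → 5
  ρ[d/a](R) → 5
  S → 6
  ρ[d/g](S) → 6
  ρ[c/h](ρ[d/g](S)) → 6
  π[d,c](ρ[c/h](ρ[d/g](S))) → 6
  (ρ[d/a](R) ∪ π[d,c](ρ[c/h](ρ[d/g](S)))) → 11
  R → 5
  ρ[d/c](R) → 5
  ρ[c/a](ρ[d/c](R)) → 5
  π[d,c](ρ[c/a](ρ[d/c](R))) → 5
  ((ρ[d/a](R) ∪ π[d,c](ρ[c/h](ρ[d/g](S)))) − π[d,c](ρ[c/a](ρ[d/c](R)))) → 10
E2 stepwise |·|:
  R → 5
  ρ[d/a](R) → 5
  S → 6
  ρ[d/g](S) → 6
  ρ[c/h](ρ[d/g](S)) → 6
  π[d,c](ρ[c/h](ρ[d/g](S))) → 6
  (ρ[d/a](R) ∪ π[d,c](ρ[c/h](ρ[d/g](S)))) → 11
  R → 5
  ρ[d/c](R) → 5
  ρ[c/a](ρ[d/c](R)) → 5
  π[d,c](ρ[c/a](ρ[d/c](R))) → 5
  ((ρ[d/a](R) ∪ π[d,c](ρ[c/h](ρ[d/g](S)))) ∪ π[d,c](ρ[c/a](ρ[d/c](R)))) → 16

E1 result:
d | c
1 | 3
2 | 7
3 | 4
3 | 4
3 | 5
4 | 8
5 | 6
5 | 9
6 | 3
8 | 1
E2 result:
d | c
1 | 3
1 | 8
1 | 8
2 | 7
3 | 4
3 | 4
3 | 5
4 | 8
5 | 3
5 | 6
5 | 9
6 | 3
7 | 2
8 | 1
8 | 4
9 | 5
Witness: (1, 8) appears 0× in E1 but 2× in E2.

no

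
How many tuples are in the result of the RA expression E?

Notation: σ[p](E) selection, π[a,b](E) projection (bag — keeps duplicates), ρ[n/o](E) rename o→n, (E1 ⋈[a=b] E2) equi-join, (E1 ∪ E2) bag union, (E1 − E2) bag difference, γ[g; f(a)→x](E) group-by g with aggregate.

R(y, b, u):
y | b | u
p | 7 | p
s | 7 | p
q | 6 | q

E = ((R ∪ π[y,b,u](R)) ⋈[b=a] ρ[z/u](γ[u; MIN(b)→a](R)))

Per-node cardinality:
  R → 3
  R → 3
  π[y,b,u](R) → 3
  (R ∪ π[y,b,u](R)) → 6
  R → 3
  γ[u; MIN(b)→a](R) → 2
  ρ[z/u](γ[u; MIN(b)→a](R)) → 2
  ((R ∪ π[y,b,u](R)) ⋈[b=a] ρ[z/u](γ[u; MIN(b)→a](R))) → 6

|E| = 6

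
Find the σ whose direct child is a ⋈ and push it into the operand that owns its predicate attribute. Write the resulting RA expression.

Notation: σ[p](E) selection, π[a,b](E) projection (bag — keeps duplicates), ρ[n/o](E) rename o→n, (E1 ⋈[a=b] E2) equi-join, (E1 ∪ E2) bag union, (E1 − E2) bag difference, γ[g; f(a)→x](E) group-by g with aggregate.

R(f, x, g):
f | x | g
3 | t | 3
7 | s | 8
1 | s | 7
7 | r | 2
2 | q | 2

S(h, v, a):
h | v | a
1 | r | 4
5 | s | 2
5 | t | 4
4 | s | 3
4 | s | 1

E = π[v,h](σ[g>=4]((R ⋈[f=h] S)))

σ filters on g, owned by the left side.
E' = π[v,h]((σ[g>=4](R) ⋈[f=h] S))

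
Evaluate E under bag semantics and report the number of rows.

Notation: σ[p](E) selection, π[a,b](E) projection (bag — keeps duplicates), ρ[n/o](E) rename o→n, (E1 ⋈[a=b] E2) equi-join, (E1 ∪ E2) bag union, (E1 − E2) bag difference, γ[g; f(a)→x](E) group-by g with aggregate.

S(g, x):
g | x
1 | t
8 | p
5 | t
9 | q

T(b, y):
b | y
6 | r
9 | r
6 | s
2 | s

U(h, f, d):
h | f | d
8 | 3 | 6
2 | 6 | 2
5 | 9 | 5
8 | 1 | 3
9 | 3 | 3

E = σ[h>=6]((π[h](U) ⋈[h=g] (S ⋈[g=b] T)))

Subexpression sizes:
  U → 5
  π[h](U) → 5
  S → 4
  T → 4
  (S ⋈[g=b] T) → 1
  (π[h](U) ⋈[h=g] (S ⋈[g=b] T)) → 1
  σ[h>=6]((π[h](U) ⋈[h=g] (S ⋈[g=b] T))) → 1

|E| = 1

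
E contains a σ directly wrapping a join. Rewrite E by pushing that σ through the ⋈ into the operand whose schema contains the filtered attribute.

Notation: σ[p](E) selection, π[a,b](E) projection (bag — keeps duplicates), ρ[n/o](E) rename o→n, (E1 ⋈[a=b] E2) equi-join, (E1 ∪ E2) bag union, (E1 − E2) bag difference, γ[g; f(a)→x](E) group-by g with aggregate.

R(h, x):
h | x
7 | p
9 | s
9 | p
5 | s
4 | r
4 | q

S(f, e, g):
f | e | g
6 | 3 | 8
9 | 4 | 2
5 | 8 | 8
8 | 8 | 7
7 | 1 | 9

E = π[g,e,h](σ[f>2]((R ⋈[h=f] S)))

σ filters on f, owned by the right side.
E' = π[g,e,h]((R ⋈[h=f] σ[f>2](S)))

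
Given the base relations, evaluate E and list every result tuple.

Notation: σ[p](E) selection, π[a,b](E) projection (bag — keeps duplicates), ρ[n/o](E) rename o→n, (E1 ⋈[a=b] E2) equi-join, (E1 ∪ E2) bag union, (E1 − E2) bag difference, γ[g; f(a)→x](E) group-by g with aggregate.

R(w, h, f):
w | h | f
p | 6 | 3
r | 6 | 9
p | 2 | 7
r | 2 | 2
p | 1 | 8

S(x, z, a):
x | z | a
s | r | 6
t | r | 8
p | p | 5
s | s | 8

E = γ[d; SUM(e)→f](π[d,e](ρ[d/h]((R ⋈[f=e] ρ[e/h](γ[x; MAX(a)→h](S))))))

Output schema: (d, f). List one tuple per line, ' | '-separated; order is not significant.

Subexpression sizes:
  R → 5
  S → 4
  γ[x; MAX(a)→h](S) → 3
  ρ[e/h](γ[x; MAX(a)→h](S)) → 3
  (R ⋈[f=e] ρ[e/h](γ[x; MAX(a)→h](S))) → 2
  ρ[d/h]((R ⋈[f=e] ρ[e/h](γ[x; MAX(a)→h](S)))) → 2
  π[d,e](ρ[d/h]((R ⋈[f=e] ρ[e/h](γ[x; MAX(a)→h](S))))) → 2
  γ[d; SUM(e)→f](π[d,e](ρ[d/h]((R ⋈[f=e] ρ[e/h](γ[x; MAX(a)→h](S)))))) → 1

== RESULT ==
d | f
1 | 16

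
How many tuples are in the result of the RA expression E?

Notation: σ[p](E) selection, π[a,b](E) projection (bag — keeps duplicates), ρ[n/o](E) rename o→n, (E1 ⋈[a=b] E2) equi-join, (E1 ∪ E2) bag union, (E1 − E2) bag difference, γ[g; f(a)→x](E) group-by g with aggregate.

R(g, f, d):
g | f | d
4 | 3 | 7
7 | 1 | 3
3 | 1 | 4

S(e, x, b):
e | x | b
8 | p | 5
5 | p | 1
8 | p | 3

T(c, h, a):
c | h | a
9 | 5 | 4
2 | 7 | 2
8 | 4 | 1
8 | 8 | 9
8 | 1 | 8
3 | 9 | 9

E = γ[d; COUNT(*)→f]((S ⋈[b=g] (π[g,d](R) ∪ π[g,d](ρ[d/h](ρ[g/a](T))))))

Subexpression sizes:
  S → 3
  R → 3
  π[g,d](R) → 3
  T → 6
  ρ[g/a](T) → 6
  ρ[d/h](ρ[g/a](T)) → 6
  π[g,d](ρ[d/h](ρ[g/a](T))) → 6
  (π[g,d](R) ∪ π[g,d](ρ[d/h](ρ[g/a](T)))) → 9
  (S ⋈[b=g] (π[g,d](R) ∪ π[g,d](ρ[d/h](ρ[g/a](T))))) → 2
  γ[d; COUNT(*)→f]((S ⋈[b=g] (π[g,d](R) ∪ π[g,d](ρ[d/h](ρ[g/a](T)))))) → 1

|E| = 1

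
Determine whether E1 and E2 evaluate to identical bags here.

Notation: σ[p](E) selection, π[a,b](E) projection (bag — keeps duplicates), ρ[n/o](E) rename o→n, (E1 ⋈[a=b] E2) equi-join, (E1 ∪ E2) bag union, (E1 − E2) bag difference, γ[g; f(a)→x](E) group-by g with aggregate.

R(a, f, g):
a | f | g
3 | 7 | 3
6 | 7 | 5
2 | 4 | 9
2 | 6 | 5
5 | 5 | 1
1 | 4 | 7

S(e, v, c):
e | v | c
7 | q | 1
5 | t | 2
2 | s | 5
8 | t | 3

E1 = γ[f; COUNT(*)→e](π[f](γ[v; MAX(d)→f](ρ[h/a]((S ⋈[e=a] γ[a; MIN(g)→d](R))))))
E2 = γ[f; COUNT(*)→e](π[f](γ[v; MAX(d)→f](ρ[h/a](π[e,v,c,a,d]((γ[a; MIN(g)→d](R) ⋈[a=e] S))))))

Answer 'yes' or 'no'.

E1 row counts bottom-up:
  S → 4
  R → 6
  γ[a; MIN(g)→d](R) → 5
  (S ⋈[e=a] γ[a; MIN(g)→d](R)) → 2
  ρ[h/a]((S ⋈[e=a] γ[a; MIN(g)→d](R))) → 2
  γ[v; MAX(d)→f](ρ[h/a]((S ⋈[e=a] γ[a; MIN(g)→d](R)))) → 2
  π[f](γ[v; MAX(d)→f](ρ[h/a]((S ⋈[e=a] γ[a; MIN(g)→d](R))))) → 2
  γ[f; COUNT(*)→e](π[f](γ[v; MAX(d)→f](ρ[h/a]((S ⋈[e=a] γ[a; MIN(g)→d](R)))))) → 2
E2 row counts bottom-up:
  R → 6
  γ[a; MIN(g)→d](R) → 5
  S → 4
  (γ[a; MIN(g)→d](R) ⋈[a=e] S) → 2
  π[e,v,c,a,d]((γ[a; MIN(g)→d](R) ⋈[a=e] S)) → 2
  ρ[h/a](π[e,v,c,a,d]((γ[a; MIN(g)→d](R) ⋈[a=e] S))) → 2
  γ[v; MAX(d)→f](ρ[h/a](π[e,v,c,a,d]((γ[a; MIN(g)→d](R) ⋈[a=e] S)))) → 2
  π[f](γ[v; MAX(d)→f](ρ[h/a](π[e,v,c,a,d]((γ[a; MIN(g)→d](R) ⋈[a=e] S))))) → 2
  γ[f; COUNT(*)→e](π[f](γ[v; MAX(d)→f](ρ[h/a](π[e,v,c,a,d]((γ[a; MIN(g)→d](R) ⋈[a=e] S)))))) → 2

E1 and E2 produce the same multiset:
f | e
1 | 1
5 | 1

yes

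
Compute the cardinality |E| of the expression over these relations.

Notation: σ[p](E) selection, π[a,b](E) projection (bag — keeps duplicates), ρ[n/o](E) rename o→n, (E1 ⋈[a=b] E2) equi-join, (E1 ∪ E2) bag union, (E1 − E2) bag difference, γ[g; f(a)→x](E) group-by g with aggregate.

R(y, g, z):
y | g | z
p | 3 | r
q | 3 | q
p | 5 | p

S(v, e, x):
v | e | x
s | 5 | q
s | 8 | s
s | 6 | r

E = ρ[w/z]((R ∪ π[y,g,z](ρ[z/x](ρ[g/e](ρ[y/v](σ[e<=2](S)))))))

Subexpression sizes:
  R → 3
  S → 3
  σ[e<=2](S) → 0
  ρ[y/v](σ[e<=2](S)) → 0
  ρ[g/e](ρ[y/v](σ[e<=2](S))) → 0
  ρ[z/x](ρ[g/e](ρ[y/v](σ[e<=2](S)))) → 0
  π[y,g,z](ρ[z/x](ρ[g/e](ρ[y/v](σ[e<=2](S))))) → 0
  (R ∪ π[y,g,z](ρ[z/x](ρ[g/e](ρ[y/v](σ[e<=2](S)))))) → 3
  ρ[w/z]((R ∪ π[y,g,z](ρ[z/x](ρ[g/e](ρ[y/v](σ[e<=2](S))))))) → 3

|E| = 3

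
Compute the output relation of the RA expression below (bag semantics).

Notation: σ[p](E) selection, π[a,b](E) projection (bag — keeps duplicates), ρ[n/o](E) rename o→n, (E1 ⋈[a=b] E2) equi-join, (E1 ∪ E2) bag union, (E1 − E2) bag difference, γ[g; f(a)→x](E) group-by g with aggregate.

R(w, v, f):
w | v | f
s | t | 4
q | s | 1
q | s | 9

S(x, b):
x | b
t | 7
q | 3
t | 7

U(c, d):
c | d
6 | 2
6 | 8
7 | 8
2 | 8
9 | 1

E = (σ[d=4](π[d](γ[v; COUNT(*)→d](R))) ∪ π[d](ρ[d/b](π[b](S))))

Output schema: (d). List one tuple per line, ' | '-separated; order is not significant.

Row counts bottom-up:
  R → 3
  γ[v; COUNT(*)→d](R) → 2
  π[d](γ[v; COUNT(*)→d](R)) → 2
  σ[d=4](π[d](γ[v; COUNT(*)→d](R))) → 0
  S → 3
  π[b](S) → 3
  ρ[d/b](π[b](S)) → 3
  π[d](ρ[d/b](π[b](S))) → 3
  (σ[d=4](π[d](γ[v; COUNT(*)→d](R))) ∪ π[d](ρ[d/b](π[b](S)))) → 3

== RESULT ==
d
3
7
7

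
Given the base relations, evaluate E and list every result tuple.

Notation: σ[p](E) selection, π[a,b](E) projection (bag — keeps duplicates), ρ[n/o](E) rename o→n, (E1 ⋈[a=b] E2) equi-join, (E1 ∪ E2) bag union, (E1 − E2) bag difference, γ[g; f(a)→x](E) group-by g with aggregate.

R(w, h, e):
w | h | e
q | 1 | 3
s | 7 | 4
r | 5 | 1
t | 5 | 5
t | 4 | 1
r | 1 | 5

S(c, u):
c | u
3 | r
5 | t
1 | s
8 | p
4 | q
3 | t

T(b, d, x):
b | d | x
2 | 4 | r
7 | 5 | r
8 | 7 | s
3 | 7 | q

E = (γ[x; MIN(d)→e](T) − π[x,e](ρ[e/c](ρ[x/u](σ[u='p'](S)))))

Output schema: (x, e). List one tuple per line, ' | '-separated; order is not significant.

Per-node cardinality:
  T → 4
  γ[x; MIN(d)→e](T) → 3
  S → 6
  σ[u='p'](S) → 1
  ρ[x/u](σ[u='p'](S)) → 1
  ρ[e/c](ρ[x/u](σ[u='p'](S))) → 1
  π[x,e](ρ[e/c](ρ[x/u](σ[u='p'](S)))) → 1
  (γ[x; MIN(d)→e](T) − π[x,e](ρ[e/c](ρ[x/u](σ[u='p'](S))))) → 3

== RESULT ==
x | e
q | 7
r | 4
s | 7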